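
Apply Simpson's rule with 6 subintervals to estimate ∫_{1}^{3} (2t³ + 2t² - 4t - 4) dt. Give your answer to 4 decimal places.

h = (3 − 1)/6 = 0.333333.
Nodes t₀,…,t₆ = 1, 1.333333, 1.666667, 2, 2.333333, 2.666667, 3.
f(t) = 2t³ + 2t² - 4t - 4: f₀=-4, f₁=-1.037037, f₂=4.148148, f₃=12, f₄=22.962963, f₅=37.481481, f₆=56.
(h/3)·[f₀ + 4f₁ + 2f₂ + 4f₃ + 2f₄ + 4f₅ + f₆] = 0.111111·(300) = 33.3333.

33.3333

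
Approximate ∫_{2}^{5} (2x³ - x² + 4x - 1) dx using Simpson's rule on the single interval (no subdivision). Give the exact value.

S = (b−a)/6 · [f(2) + 4f(3.5) + f(5)] = 0.5·[19 + 4·86.5 + 244] = 304.5.

304.5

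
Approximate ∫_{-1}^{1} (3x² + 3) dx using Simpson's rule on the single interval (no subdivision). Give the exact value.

S = (b−a)/6 · [f(-1) + 4f(0) + f(1)] = 0.333333·[6 + 4·3 + 6] = 8.

8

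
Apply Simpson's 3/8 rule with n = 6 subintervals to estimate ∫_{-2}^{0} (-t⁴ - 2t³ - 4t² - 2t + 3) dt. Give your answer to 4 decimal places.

0.9259

h = (0 − (-2))/6 = 0.333333.
Nodes t₀,…,t₆ = -2, -1.666667, -1.333333, -1, -0.666667, -0.333333, 0.
f(t) = -t⁴ - 2t³ - 4t² - 2t + 3: f₀=-9, f₁=-3.234568, f₂=0.135802, f₃=2, f₄=2.950617, f₅=3.283951, f₆=3.
(3h/8)·[f₀ + 3f₁ + 3f₂ + 2f₃ + 3f₄ + 3f₅ + f₆] = 0.125·(7.407407) = 0.9259.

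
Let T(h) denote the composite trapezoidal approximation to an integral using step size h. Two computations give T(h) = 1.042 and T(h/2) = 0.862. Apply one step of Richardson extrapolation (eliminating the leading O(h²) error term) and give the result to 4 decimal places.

0.8020

R = (4·T(h/2) − T(h)) / 3 = (4·0.862 − 1.042)/3 = (2.406)/3 = 0.8020.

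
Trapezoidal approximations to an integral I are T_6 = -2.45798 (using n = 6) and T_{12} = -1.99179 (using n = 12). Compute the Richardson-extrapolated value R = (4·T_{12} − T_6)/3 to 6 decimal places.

R = (4·T_{12} − T_6) / 3 = (4·(-1.99179) − (-2.45798))/3 = (-5.50918)/3 = -1.836393.

-1.836393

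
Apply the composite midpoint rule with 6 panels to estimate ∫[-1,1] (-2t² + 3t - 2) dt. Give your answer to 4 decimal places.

-5.2963

h = (1 − (-1))/6 = 0.333333.
Midpoints m₁,…,m₆ = -0.833333, -0.5, -0.166667, 0.166667, 0.5, 0.833333.
f(m₁)=-5.888889, f(m₂)=-4, f(m₃)=-2.555556, f(m₄)=-1.555556, f(m₅)=-1, f(m₆)=-0.888889.
h·[f(m₁) + f(m₂) + f(m₃) + f(m₄) + f(m₅) + f(m₆)] = 0.333333·(-15.888889) = -5.2963.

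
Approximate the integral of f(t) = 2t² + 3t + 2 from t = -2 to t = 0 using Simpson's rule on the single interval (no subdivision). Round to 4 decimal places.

3.3333

S = (b−a)/6 · [f(-2) + 4f(-1) + f(0)] = 0.333333·[4 + 4·1 + 2] = 3.3333.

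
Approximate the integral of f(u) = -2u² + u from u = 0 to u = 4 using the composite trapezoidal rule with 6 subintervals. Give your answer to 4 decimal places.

h = (4 − 0)/6 = 0.666667.
Nodes u₀,…,u₆ = 0, 0.666667, 1.333333, 2, 2.666667, 3.333333, 4.
f(u) = -2u² + u: f₀=0, f₁=-0.222222, f₂=-2.222222, f₃=-6, f₄=-11.555556, f₅=-18.888889, f₆=-28.
(h/2)·[f₀ + 2f₁ + 2f₂ + 2f₃ + 2f₄ + 2f₅ + f₆] = 0.333333·(-105.777778) = -35.2593.

-35.2593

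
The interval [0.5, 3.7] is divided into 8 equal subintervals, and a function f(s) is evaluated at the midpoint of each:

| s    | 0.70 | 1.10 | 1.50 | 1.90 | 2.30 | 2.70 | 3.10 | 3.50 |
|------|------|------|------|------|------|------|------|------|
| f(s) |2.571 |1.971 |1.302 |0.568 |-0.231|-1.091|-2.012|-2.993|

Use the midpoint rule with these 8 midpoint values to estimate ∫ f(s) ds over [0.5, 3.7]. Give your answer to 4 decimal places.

h = 0.4, n = 8.
h·[y(m₁) + y(m₂) + y(m₃) + y(m₄) + y(m₅) + y(m₆) + y(m₇) + y(m₈)] = 0.4·(0.085) = 0.0340.

0.0340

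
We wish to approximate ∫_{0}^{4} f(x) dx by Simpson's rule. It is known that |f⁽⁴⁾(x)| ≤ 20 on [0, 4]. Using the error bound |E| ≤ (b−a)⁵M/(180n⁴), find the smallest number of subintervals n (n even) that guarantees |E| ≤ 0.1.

Need 20480/(180n⁴) ≤ 0.1.
n⁴ ≥ 20480/(180·0.1) = 1137.78 ⇒ n ≥ 5.8078, so the smallest even n is 6. (n must be even for Simpson's rule.)

6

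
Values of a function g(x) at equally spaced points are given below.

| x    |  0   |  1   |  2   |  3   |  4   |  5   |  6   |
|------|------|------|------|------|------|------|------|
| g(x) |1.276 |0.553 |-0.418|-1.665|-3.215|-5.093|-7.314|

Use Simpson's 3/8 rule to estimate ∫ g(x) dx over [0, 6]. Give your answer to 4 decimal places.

h = 1, n = 6.
(3h/8)·[y₀ + 3y₁ + 3y₂ + 2y₃ + 3y₄ + 3y₅ + y₆] = 0.375·(-33.887) = -12.7076.

-12.7076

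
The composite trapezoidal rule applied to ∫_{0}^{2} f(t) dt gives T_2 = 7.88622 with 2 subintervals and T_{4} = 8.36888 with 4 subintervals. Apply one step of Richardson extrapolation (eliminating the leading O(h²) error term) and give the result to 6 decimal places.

8.529767

R = (4·T_{4} − T_2) / 3 = (4·8.36888 − 7.88622)/3 = (25.58930)/3 = 8.529767.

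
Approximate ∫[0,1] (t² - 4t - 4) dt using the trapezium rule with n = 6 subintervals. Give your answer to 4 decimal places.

-5.6620

h = (1 − 0)/6 = 0.166667.
Nodes t₀,…,t₆ = 0, 0.166667, 0.333333, 0.5, 0.666667, 0.833333, 1.
f(t) = t² - 4t - 4: f₀=-4, f₁=-4.638889, f₂=-5.222222, f₃=-5.75, f₄=-6.222222, f₅=-6.638889, f₆=-7.
(h/2)·[f₀ + 2f₁ + 2f₂ + 2f₃ + 2f₄ + 2f₅ + f₆] = 0.083333·(-67.944444) = -5.6620.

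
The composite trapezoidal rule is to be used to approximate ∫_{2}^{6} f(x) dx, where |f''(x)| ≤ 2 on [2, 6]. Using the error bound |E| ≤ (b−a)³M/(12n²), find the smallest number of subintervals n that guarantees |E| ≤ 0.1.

11

Need 128/(12n²) ≤ 0.1.
n² ≥ 128/(12·0.1) = 106.667 ⇒ n ≥ 10.3280, so the smallest n is 11.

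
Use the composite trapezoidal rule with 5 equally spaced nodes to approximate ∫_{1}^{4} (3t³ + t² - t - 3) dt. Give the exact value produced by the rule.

h = (4 − 1)/4 = 0.75.
Nodes t₀,…,t₄ = 1, 1.75, 2.5, 3.25, 4.
f(t) = 3t³ + t² - t - 3: f₀=0, f₁=14.390625, f₂=47.625, f₃=107.296875, f₄=201.
(h/2)·[f₀ + 2f₁ + 2f₂ + 2f₃ + f₄] = 0.375·(539.625) = 202.359375.

202.359375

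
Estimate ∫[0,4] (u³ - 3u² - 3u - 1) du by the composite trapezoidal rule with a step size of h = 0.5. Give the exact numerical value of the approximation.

-27.5

h = (4 − 0)/8 = 0.5.
Nodes u₀,…,u₈ = 0, 0.5, 1, 1.5, 2, 2.5, 3, 3.5, 4.
f(u) = u³ - 3u² - 3u - 1: f₀=-1, f₁=-3.125, f₂=-6, f₃=-8.875, f₄=-11, f₅=-11.625, f₆=-10, f₇=-5.375, f₈=3.
(h/2)·[f₀ + 2f₁ + 2f₂ + 2f₃ + 2f₄ + 2f₅ + 2f₆ + 2f₇ + f₈] = 0.25·(-110) = -27.5.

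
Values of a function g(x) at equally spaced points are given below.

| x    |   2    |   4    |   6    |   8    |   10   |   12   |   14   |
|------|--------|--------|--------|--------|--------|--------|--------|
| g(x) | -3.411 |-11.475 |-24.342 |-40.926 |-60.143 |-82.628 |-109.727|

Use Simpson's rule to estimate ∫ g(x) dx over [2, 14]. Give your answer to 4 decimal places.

h = 2, n = 6.
(h/3)·[y₀ + 4y₁ + 2y₂ + 4y₃ + 2y₄ + 4y₅ + y₆] = 0.666667·(-822.224) = -548.1493.

-548.1493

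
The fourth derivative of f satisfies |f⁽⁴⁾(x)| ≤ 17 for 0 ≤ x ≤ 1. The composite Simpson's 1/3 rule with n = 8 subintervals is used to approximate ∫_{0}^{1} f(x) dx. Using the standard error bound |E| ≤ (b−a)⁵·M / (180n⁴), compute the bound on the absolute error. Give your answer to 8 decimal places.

|E| ≤ (1)⁵·17 / (180·8⁴) = 17/737280 = 0.00002306.

0.00002306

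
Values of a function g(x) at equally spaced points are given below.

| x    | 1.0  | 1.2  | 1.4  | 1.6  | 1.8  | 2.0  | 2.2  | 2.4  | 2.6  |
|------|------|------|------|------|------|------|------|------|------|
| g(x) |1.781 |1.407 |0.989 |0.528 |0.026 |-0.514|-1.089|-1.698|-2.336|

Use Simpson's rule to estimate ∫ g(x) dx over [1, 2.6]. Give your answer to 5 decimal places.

h = 0.2, n = 8.
(h/3)·[y₀ + 4y₁ + 2y₂ + 4y₃ + 2y₄ + 4y₅ + 2y₆ + 4y₇ + y₈] = 0.066667·(-1.811) = -0.12073.

-0.12073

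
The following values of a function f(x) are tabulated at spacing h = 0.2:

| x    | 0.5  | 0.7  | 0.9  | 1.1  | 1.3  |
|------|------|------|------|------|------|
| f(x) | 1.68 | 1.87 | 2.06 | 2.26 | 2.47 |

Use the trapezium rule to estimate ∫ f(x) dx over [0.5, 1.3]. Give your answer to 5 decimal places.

1.65300

h = 0.2, n = 4.
(h/2)·[y₀ + 2y₁ + 2y₂ + 2y₃ + y₄] = 0.1·(16.53) = 1.65300.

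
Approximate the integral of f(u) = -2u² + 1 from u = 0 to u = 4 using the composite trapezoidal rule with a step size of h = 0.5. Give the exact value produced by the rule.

-39

h = (4 − 0)/8 = 0.5.
Nodes u₀,…,u₈ = 0, 0.5, 1, 1.5, 2, 2.5, 3, 3.5, 4.
f(u) = -2u² + 1: f₀=1, f₁=0.5, f₂=-1, f₃=-3.5, f₄=-7, f₅=-11.5, f₆=-17, f₇=-23.5, f₈=-31.
(h/2)·[f₀ + 2f₁ + 2f₂ + 2f₃ + 2f₄ + 2f₅ + 2f₆ + 2f₇ + f₈] = 0.25·(-156) = -39.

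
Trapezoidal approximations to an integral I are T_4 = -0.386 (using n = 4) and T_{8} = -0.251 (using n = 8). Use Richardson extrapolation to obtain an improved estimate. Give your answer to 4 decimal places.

R = (4·T_{8} − T_4) / 3 = (4·(-0.251) − (-0.386))/3 = (-0.618)/3 = -0.2060.

-0.2060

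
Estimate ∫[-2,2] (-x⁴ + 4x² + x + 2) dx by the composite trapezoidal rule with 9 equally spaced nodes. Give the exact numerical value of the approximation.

15.875

h = (2 − (-2))/8 = 0.5.
Nodes x₀,…,x₈ = -2, -1.5, -1, -0.5, 0, 0.5, 1, 1.5, 2.
f(x) = -x⁴ + 4x² + x + 2: f₀=0, f₁=4.4375, f₂=4, f₃=2.4375, f₄=2, f₅=3.4375, f₆=6, f₇=7.4375, f₈=4.
(h/2)·[f₀ + 2f₁ + 2f₂ + 2f₃ + 2f₄ + 2f₅ + 2f₆ + 2f₇ + f₈] = 0.25·(63.5) = 15.875.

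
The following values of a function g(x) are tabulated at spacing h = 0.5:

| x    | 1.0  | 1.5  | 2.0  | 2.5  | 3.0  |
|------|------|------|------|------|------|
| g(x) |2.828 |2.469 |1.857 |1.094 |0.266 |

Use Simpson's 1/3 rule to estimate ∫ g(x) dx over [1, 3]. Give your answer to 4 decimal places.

3.5100

h = 0.5, n = 4.
(h/3)·[y₀ + 4y₁ + 2y₂ + 4y₃ + y₄] = 0.166667·(21.060) = 3.5100.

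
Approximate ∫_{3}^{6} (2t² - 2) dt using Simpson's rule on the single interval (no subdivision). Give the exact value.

120

S = (b−a)/6 · [f(3) + 4f(4.5) + f(6)] = 0.5·[16 + 4·38.5 + 70] = 120.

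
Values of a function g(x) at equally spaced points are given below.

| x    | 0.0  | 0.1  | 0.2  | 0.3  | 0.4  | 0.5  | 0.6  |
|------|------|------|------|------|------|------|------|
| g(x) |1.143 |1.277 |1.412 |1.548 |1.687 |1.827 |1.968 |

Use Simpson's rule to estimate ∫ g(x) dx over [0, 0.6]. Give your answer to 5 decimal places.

h = 0.1, n = 6.
(h/3)·[y₀ + 4y₁ + 2y₂ + 4y₃ + 2y₄ + 4y₅ + y₆] = 0.033333·(27.917) = 0.93057.

0.93057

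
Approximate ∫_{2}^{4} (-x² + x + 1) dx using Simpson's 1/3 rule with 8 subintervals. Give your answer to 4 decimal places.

-10.6667

h = (4 − 2)/8 = 0.25.
Nodes x₀,…,x₈ = 2, 2.25, 2.5, 2.75, 3, 3.25, 3.5, 3.75, 4.
f(x) = -x² + x + 1: f₀=-1, f₁=-1.8125, f₂=-2.75, f₃=-3.8125, f₄=-5, f₅=-6.3125, f₆=-7.75, f₇=-9.3125, f₈=-11.
(h/3)·[f₀ + 4f₁ + 2f₂ + 4f₃ + 2f₄ + 4f₅ + 2f₆ + 4f₇ + f₈] = 0.083333·(-128) = -10.6667.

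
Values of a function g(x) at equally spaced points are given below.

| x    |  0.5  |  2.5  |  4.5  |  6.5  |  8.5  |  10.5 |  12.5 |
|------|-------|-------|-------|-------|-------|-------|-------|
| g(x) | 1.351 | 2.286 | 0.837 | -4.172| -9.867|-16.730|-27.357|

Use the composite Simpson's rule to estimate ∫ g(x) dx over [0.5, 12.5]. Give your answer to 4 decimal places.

-79.0200

h = 2, n = 6.
(h/3)·[y₀ + 4y₁ + 2y₂ + 4y₃ + 2y₄ + 4y₅ + y₆] = 0.666667·(-118.530) = -79.0200.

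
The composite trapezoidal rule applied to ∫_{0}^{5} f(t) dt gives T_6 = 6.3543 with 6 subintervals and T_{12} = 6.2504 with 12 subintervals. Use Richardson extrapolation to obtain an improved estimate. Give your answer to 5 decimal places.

R = (4·T_{12} − T_6) / 3 = (4·6.2504 − 6.3543)/3 = (18.6473)/3 = 6.21577.

6.21577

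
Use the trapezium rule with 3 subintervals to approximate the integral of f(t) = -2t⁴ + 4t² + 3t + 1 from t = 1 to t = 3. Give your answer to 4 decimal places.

h = (3 − 1)/3 = 0.666667.
Nodes t₀,…,t₃ = 1, 1.666667, 2.333333, 3.
f(t) = -2t⁴ + 4t² + 3t + 1: f₀=6, f₁=1.679012, f₂=-29.506173, f₃=-116.
(h/2)·[f₀ + 2f₁ + 2f₂ + f₃] = 0.333333·(-165.654321) = -55.2181.

-55.2181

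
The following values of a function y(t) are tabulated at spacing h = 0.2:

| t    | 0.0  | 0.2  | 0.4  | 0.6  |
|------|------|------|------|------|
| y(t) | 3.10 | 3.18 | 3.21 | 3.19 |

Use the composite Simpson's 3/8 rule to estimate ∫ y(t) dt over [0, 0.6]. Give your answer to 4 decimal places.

1.9095

h = 0.2, n = 3.
(3h/8)·[y₀ + 3y₁ + 3y₂ + y₃] = 0.075·(25.46) = 1.9095.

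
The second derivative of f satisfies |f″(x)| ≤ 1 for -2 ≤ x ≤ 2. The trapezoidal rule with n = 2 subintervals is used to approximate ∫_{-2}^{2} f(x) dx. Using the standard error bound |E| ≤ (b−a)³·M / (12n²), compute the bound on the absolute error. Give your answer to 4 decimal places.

1.3333

|E| ≤ (4)³·1 / (12·2²) = 64/48 = 1.3333.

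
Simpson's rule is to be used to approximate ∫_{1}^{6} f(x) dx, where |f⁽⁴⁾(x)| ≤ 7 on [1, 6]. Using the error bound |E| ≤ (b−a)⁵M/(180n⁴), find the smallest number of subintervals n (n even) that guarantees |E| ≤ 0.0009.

Need 21875/(180n⁴) ≤ 0.0009.
n⁴ ≥ 21875/(180·0.0009) = 135031 ⇒ n ≥ 19.1694, so the smallest even n is 20. (n must be even for Simpson's rule.)

20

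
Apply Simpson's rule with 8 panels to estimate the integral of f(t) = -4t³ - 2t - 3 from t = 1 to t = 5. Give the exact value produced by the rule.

h = (5 − 1)/8 = 0.5.
Nodes t₀,…,t₈ = 1, 1.5, 2, 2.5, 3, 3.5, 4, 4.5, 5.
f(t) = -4t³ - 2t - 3: f₀=-9, f₁=-19.5, f₂=-39, f₃=-70.5, f₄=-117, f₅=-181.5, f₆=-267, f₇=-376.5, f₈=-513.
(h/3)·[f₀ + 4f₁ + 2f₂ + 4f₃ + 2f₄ + 4f₅ + 2f₆ + 4f₇ + f₈] = 0.166667·(-3960) = -660.

-660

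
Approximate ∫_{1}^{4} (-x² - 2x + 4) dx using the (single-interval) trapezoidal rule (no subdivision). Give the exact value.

-28.5

T = (b−a)/2 · [f(1) + f(4)] = 1.5·[1 + (-20)] = -28.5.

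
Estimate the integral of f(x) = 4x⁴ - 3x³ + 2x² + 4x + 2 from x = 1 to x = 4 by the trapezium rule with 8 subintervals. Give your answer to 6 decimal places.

h = (4 − 1)/8 = 0.375.
Nodes x₀,…,x₈ = 1, 1.375, 1.75, 2.125, 2.5, 2.875, 3.25, 3.625, 4.
f(x) = 4x⁴ - 3x³ + 2x² + 4x + 2: f₀=9, f₁=17.7802734375, f₂=36.5625, f₃=72.3076171875, f₄=133.875, f₅=232.0224609375, f₆=379.40625, f₇=590.5810546875, f₈=882.
(h/2)·[f₀ + 2f₁ + 2f₂ + 2f₃ + 2f₄ + 2f₅ + 2f₆ + 2f₇ + f₈] = 0.1875·(3816.0703125) = 715.513184.

715.513184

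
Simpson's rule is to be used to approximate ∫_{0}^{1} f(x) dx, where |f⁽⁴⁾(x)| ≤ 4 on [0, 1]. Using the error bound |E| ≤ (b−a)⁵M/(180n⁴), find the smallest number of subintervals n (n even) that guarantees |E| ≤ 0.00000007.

Need 4/(180n⁴) ≤ 0.00000007.
n⁴ ≥ 4/(180·0.00000007) = 317460 ⇒ n ≥ 23.7368, so the smallest even n is 24. (n must be even for Simpson's rule.)

24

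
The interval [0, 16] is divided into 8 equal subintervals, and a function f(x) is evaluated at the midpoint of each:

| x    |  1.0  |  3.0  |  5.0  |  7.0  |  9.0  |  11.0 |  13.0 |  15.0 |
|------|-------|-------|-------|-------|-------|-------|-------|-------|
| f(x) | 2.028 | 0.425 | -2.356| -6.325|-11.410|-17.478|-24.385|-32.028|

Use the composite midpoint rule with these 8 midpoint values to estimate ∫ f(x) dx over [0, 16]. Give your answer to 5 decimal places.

h = 2, n = 8.
h·[y(m₁) + y(m₂) + y(m₃) + y(m₄) + y(m₅) + y(m₆) + y(m₇) + y(m₈)] = 2·(-91.529) = -183.05800.

-183.05800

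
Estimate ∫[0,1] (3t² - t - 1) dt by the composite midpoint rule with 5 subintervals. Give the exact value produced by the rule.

h = (1 − 0)/5 = 0.2.
Midpoints m₁,…,m₅ = 0.1, 0.3, 0.5, 0.7, 0.9.
f(m₁)=-1.07, f(m₂)=-1.03, f(m₃)=-0.75, f(m₄)=-0.23, f(m₅)=0.53.
h·[f(m₁) + f(m₂) + f(m₃) + f(m₄) + f(m₅)] = 0.2·(-2.55) = -0.51.

-0.51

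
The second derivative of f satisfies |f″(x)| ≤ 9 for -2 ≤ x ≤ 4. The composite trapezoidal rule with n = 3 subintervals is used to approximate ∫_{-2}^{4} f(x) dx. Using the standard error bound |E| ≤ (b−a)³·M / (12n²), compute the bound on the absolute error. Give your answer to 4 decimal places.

18.0000

|E| ≤ (6)³·9 / (12·3²) = 1944/108 = 18.0000.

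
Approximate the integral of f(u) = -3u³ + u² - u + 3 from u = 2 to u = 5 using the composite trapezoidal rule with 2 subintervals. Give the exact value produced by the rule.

-453.5625

h = (5 − 2)/2 = 1.5.
Nodes u₀,…,u₂ = 2, 3.5, 5.
f(u) = -3u³ + u² - u + 3: f₀=-19, f₁=-116.875, f₂=-352.
(h/2)·[f₀ + 2f₁ + f₂] = 0.75·(-604.75) = -453.5625.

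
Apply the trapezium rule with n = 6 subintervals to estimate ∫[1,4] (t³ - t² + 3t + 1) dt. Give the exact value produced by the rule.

h = (4 − 1)/6 = 0.5.
Nodes t₀,…,t₆ = 1, 1.5, 2, 2.5, 3, 3.5, 4.
f(t) = t³ - t² + 3t + 1: f₀=4, f₁=6.625, f₂=11, f₃=17.875, f₄=28, f₅=42.125, f₆=61.
(h/2)·[f₀ + 2f₁ + 2f₂ + 2f₃ + 2f₄ + 2f₅ + f₆] = 0.25·(276.25) = 69.0625.

69.0625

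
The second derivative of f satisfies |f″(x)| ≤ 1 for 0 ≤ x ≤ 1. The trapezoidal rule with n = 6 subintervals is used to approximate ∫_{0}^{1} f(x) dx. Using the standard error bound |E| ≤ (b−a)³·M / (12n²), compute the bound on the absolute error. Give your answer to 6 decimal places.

|E| ≤ (1)³·1 / (12·6²) = 1/432 = 0.002315.

0.002315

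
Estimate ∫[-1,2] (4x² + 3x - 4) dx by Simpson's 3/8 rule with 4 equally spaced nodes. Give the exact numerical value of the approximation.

h = (2 − (-1))/3 = 1.
Nodes x₀,…,x₃ = -1, 0, 1, 2.
f(x) = 4x² + 3x - 4: f₀=-3, f₁=-4, f₂=3, f₃=18.
(3h/8)·[f₀ + 3f₁ + 3f₂ + f₃] = 0.375·(12) = 4.5.

4.5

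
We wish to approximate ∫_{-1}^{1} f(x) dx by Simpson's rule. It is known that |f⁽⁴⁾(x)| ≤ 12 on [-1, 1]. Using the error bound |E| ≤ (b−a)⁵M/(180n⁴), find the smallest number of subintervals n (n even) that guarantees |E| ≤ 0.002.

6

Need 384/(180n⁴) ≤ 0.002.
n⁴ ≥ 384/(180·0.002) = 1066.67 ⇒ n ≥ 5.7149, so the smallest even n is 6. (n must be even for Simpson's rule.)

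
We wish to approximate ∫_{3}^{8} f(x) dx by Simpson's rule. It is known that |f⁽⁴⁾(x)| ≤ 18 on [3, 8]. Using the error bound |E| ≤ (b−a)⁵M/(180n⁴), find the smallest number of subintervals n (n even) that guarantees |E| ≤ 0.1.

8

Need 56250/(180n⁴) ≤ 0.1.
n⁴ ≥ 56250/(180·0.1) = 3125 ⇒ n ≥ 7.4767, so the smallest even n is 8. (n must be even for Simpson's rule.)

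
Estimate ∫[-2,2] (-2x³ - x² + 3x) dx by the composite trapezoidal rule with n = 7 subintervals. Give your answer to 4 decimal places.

h = (2 − (-2))/7 = 0.571429.
Nodes x₀,…,x₇ = -2, -1.428571, -0.857143, -0.285714, 0.285714, 0.857143, 1.428571, 2.
f(x) = -2x³ - x² + 3x: f₀=6, f₁=-0.495627, f₂=-2.046647, f₃=-0.892128, f₄=0.728863, f₅=0.577259, f₆=-3.586006, f₇=-14.
(h/2)·[f₀ + 2f₁ + 2f₂ + 2f₃ + 2f₄ + 2f₅ + 2f₆ + f₇] = 0.285714·(-19.428571) = -5.5510.

-5.5510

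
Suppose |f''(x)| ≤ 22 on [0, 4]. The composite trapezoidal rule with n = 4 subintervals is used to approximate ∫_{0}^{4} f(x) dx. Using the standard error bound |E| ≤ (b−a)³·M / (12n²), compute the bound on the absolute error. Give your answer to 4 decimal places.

|E| ≤ (4)³·22 / (12·4²) = 1408/192 = 7.3333.

7.3333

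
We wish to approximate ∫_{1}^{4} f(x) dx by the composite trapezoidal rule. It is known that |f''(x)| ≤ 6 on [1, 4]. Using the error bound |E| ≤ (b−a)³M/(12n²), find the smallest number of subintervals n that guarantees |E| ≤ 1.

Need 162/(12n²) ≤ 1.
n² ≥ 162/(12·1) = 13.5 ⇒ n ≥ 3.6742, so the smallest n is 4.

4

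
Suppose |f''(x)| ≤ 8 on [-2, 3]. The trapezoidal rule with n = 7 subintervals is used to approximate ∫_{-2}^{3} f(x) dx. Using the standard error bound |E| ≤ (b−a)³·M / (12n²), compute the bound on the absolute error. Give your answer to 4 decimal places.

|E| ≤ (5)³·8 / (12·7²) = 1000/588 = 1.7007.

1.7007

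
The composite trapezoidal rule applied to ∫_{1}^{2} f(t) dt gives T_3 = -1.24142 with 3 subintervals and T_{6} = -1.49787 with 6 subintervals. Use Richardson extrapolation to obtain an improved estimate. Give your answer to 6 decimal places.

-1.583353

R = (4·T_{6} − T_3) / 3 = (4·(-1.49787) − (-1.24142))/3 = (-4.75006)/3 = -1.583353.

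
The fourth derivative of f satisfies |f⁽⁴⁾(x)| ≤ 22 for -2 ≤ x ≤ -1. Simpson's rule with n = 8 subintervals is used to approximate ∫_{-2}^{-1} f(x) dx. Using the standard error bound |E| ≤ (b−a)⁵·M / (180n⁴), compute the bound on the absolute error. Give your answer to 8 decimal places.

|E| ≤ (1)⁵·22 / (180·8⁴) = 22/737280 = 0.00002984.

0.00002984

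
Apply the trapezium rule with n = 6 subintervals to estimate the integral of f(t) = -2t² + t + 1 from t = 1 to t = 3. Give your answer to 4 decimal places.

-11.4074

h = (3 − 1)/6 = 0.333333.
Nodes t₀,…,t₆ = 1, 1.333333, 1.666667, 2, 2.333333, 2.666667, 3.
f(t) = -2t² + t + 1: f₀=0, f₁=-1.222222, f₂=-2.888889, f₃=-5, f₄=-7.555556, f₅=-10.555556, f₆=-14.
(h/2)·[f₀ + 2f₁ + 2f₂ + 2f₃ + 2f₄ + 2f₅ + f₆] = 0.166667·(-68.444444) = -11.4074.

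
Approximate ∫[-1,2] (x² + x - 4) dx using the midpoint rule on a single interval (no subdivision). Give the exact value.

M = (b−a)·f(0.5) = 3·(-3.25) = -9.75.

-9.75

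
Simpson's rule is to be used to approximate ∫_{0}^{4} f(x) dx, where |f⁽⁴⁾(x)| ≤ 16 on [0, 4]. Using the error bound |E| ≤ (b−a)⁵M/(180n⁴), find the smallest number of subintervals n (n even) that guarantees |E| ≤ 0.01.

Need 16384/(180n⁴) ≤ 0.01.
n⁴ ≥ 16384/(180·0.01) = 9102.22 ⇒ n ≥ 9.7676, so the smallest even n is 10. (n must be even for Simpson's rule.)

10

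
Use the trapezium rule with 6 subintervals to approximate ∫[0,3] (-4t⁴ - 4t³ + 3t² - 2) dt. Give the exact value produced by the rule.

-265.25

h = (3 − 0)/6 = 0.5.
Nodes t₀,…,t₆ = 0, 0.5, 1, 1.5, 2, 2.5, 3.
f(t) = -4t⁴ - 4t³ + 3t² - 2: f₀=-2, f₁=-2, f₂=-7, f₃=-29, f₄=-86, f₅=-202, f₆=-407.
(h/2)·[f₀ + 2f₁ + 2f₂ + 2f₃ + 2f₄ + 2f₅ + f₆] = 0.25·(-1061) = -265.25.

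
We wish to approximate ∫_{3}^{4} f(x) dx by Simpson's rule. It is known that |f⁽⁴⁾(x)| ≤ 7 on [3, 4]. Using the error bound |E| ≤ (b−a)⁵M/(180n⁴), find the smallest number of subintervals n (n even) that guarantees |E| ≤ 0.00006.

6

Need 7/(180n⁴) ≤ 0.00006.
n⁴ ≥ 7/(180·0.00006) = 648.148 ⇒ n ≥ 5.0457, so the smallest even n is 6. (n must be even for Simpson's rule.)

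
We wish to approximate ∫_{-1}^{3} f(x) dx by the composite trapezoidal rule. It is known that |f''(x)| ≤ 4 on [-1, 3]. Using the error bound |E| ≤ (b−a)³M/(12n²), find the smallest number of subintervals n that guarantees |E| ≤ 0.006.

Need 256/(12n²) ≤ 0.006.
n² ≥ 256/(12·0.006) = 3555.56 ⇒ n ≥ 59.6285, so the smallest n is 60.

60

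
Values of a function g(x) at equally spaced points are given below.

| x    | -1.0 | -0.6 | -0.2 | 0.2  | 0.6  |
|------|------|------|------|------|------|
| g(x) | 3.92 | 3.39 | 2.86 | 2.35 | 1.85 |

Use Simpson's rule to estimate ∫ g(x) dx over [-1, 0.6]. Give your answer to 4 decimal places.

h = 0.4, n = 4.
(h/3)·[y₀ + 4y₁ + 2y₂ + 4y₃ + y₄] = 0.133333·(34.45) = 4.5933.

4.5933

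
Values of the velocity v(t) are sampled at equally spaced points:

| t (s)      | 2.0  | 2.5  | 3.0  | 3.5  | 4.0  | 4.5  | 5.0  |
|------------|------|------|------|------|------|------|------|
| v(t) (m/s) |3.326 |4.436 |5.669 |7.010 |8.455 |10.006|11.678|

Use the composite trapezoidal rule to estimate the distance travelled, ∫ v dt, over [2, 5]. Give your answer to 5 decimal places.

h = 0.5, n = 6.
(h/2)·[y₀ + 2y₁ + 2y₂ + 2y₃ + 2y₄ + 2y₅ + y₆] = 0.25·(86.156) = 21.53900.

21.53900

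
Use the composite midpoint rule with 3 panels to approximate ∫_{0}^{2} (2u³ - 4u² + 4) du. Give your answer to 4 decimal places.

5.1852

h = (2 − 0)/3 = 0.666667.
Midpoints m₁,…,m₃ = 0.333333, 1, 1.666667.
f(m₁)=3.629630, f(m₂)=2, f(m₃)=2.148148.
h·[f(m₁) + f(m₂) + f(m₃)] = 0.666667·(7.777778) = 5.1852.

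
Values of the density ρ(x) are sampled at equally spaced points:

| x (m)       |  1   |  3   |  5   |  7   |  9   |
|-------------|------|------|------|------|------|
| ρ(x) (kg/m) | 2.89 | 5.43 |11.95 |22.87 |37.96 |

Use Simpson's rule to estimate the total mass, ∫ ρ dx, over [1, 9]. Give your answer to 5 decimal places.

h = 2, n = 4.
(h/3)·[y₀ + 4y₁ + 2y₂ + 4y₃ + y₄] = 0.666667·(177.95) = 118.63333.

118.63333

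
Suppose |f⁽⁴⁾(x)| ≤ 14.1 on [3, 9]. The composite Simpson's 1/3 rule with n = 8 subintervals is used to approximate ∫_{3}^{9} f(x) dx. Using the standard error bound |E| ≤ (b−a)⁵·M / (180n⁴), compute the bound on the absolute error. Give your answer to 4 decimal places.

0.1487

|E| ≤ (6)⁵·14.1 / (180·8⁴) = 109641.6/737280 = 0.1487.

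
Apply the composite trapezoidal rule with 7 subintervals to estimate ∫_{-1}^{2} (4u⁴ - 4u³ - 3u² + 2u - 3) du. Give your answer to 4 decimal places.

-2.2359

h = (2 − (-1))/7 = 0.428571.
Nodes u₀,…,u₇ = -1, -0.571429, -0.142857, 0.285714, 0.714286, 1.142857, 1.571429, 2.
f(u) = 4u⁴ - 4u³ - 3u² + 2u - 3: f₀=0, f₁=-3.949604, f₂=-3.333611, f₃=-2.740108, f₄=-3.518534, f₅=-3.779675, f₆=1.604332, f₇=21.
(h/2)·[f₀ + 2f₁ + 2f₂ + 2f₃ + 2f₄ + 2f₅ + 2f₆ + f₇] = 0.214286·(-10.434402) = -2.2359.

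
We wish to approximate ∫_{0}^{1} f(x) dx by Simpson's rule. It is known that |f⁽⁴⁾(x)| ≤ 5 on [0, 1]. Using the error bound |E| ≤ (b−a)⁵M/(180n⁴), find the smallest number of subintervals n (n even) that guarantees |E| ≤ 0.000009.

8

Need 5/(180n⁴) ≤ 0.000009.
n⁴ ≥ 5/(180·0.000009) = 3086.42 ⇒ n ≥ 7.4536, so the smallest even n is 8. (n must be even for Simpson's rule.)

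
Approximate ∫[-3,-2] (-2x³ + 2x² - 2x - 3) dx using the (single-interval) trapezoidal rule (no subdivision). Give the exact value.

T = (b−a)/2 · [f(-3) + f(-2)] = 0.5·[75 + 25] = 50.

50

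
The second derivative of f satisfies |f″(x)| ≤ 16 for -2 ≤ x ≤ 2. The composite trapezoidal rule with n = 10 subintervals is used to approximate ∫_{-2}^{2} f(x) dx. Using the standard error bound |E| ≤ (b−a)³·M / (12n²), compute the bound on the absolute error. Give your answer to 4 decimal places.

|E| ≤ (4)³·16 / (12·10²) = 1024/1200 = 0.8533.

0.8533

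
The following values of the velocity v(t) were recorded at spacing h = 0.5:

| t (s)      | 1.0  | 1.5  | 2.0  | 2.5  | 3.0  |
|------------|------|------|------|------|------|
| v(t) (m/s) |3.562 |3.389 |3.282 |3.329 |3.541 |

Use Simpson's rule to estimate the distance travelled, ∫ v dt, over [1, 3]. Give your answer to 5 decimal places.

h = 0.5, n = 4.
(h/3)·[y₀ + 4y₁ + 2y₂ + 4y₃ + y₄] = 0.166667·(40.539) = 6.75650.

6.75650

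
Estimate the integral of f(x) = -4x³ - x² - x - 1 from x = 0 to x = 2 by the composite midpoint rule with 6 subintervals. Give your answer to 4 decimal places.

h = (2 − 0)/6 = 0.333333.
Midpoints m₁,…,m₆ = 0.166667, 0.5, 0.833333, 1.166667, 1.5, 1.833333.
f(m₁)=-1.212963, f(m₂)=-2.25, f(m₃)=-4.842593, f(m₄)=-9.879630, f(m₅)=-18.25, f(m₆)=-30.842593.
h·[f(m₁) + f(m₂) + f(m₃) + f(m₄) + f(m₅) + f(m₆)] = 0.333333·(-67.277778) = -22.4259.

-22.4259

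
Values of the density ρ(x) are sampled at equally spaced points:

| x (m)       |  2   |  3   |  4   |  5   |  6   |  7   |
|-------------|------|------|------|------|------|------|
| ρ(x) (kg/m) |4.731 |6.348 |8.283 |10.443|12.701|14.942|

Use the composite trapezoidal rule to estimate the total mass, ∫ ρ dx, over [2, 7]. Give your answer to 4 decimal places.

h = 1, n = 5.
(h/2)·[y₀ + 2y₁ + 2y₂ + 2y₃ + 2y₄ + y₅] = 0.5·(95.223) = 47.6115.

47.6115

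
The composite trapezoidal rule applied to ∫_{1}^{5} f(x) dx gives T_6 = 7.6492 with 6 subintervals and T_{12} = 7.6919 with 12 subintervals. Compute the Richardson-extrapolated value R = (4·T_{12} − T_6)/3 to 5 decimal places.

R = (4·T_{12} − T_6) / 3 = (4·7.6919 − 7.6492)/3 = (23.1184)/3 = 7.70613.

7.70613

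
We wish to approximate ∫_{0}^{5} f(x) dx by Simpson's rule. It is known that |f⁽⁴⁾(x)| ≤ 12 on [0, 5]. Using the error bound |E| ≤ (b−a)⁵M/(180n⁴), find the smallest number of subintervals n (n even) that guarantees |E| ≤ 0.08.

8

Need 37500/(180n⁴) ≤ 0.08.
n⁴ ≥ 37500/(180·0.08) = 2604.17 ⇒ n ≥ 7.1436, so the smallest even n is 8. (n must be even for Simpson's rule.)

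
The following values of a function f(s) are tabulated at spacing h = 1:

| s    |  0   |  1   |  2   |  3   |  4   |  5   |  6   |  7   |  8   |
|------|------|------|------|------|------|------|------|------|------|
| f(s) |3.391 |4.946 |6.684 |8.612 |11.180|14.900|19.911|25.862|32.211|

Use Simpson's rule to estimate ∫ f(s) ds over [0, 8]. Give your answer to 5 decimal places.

109.47733

h = 1, n = 8.
(h/3)·[y₀ + 4y₁ + 2y₂ + 4y₃ + 2y₄ + 4y₅ + 2y₆ + 4y₇ + y₈] = 0.333333·(328.432) = 109.47733.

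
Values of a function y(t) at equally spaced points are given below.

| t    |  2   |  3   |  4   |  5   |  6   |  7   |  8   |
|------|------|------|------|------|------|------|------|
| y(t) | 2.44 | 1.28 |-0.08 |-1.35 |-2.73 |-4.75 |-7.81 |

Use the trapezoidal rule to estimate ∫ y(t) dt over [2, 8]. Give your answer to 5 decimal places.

-10.31500

h = 1, n = 6.
(h/2)·[y₀ + 2y₁ + 2y₂ + 2y₃ + 2y₄ + 2y₅ + y₆] = 0.5·(-20.63) = -10.31500.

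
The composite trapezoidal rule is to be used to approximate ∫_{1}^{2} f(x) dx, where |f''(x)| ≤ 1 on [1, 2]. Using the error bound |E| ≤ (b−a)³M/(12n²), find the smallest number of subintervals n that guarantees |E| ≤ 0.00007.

35

Need 1/(12n²) ≤ 0.00007.
n² ≥ 1/(12·0.00007) = 1190.48 ⇒ n ≥ 34.5033, so the smallest n is 35.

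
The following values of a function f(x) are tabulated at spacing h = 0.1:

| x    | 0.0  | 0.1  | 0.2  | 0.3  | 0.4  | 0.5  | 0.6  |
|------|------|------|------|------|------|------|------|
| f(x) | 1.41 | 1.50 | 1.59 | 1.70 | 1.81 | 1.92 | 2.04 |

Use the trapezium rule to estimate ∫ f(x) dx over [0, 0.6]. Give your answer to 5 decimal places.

h = 0.1, n = 6.
(h/2)·[y₀ + 2y₁ + 2y₂ + 2y₃ + 2y₄ + 2y₅ + y₆] = 0.05·(20.49) = 1.02450.

1.02450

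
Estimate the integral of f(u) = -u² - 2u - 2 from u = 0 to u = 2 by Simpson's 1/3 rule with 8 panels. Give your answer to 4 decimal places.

-10.6667

h = (2 − 0)/8 = 0.25.
Nodes u₀,…,u₈ = 0, 0.25, 0.5, 0.75, 1, 1.25, 1.5, 1.75, 2.
f(u) = -u² - 2u - 2: f₀=-2, f₁=-2.5625, f₂=-3.25, f₃=-4.0625, f₄=-5, f₅=-6.0625, f₆=-7.25, f₇=-8.5625, f₈=-10.
(h/3)·[f₀ + 4f₁ + 2f₂ + 4f₃ + 2f₄ + 4f₅ + 2f₆ + 4f₇ + f₈] = 0.083333·(-128) = -10.6667.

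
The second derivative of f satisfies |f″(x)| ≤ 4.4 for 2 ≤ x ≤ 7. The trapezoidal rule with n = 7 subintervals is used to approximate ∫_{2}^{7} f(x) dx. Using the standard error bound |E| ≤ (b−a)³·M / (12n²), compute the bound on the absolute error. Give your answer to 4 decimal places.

0.9354

|E| ≤ (5)³·4.4 / (12·7²) = 550/588 = 0.9354.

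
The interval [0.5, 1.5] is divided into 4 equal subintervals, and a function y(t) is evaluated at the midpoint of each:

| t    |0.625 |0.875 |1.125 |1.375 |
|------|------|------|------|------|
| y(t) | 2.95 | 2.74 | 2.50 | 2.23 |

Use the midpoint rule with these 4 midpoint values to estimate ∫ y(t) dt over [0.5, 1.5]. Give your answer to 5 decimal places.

h = 0.25, n = 4.
h·[y(m₁) + y(m₂) + y(m₃) + y(m₄)] = 0.25·(10.42) = 2.60500.

2.60500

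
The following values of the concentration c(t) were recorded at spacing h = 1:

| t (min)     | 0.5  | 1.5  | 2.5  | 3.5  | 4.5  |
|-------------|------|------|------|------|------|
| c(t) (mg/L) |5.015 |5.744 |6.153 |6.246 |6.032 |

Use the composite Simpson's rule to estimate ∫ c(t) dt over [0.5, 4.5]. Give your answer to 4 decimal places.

h = 1, n = 4.
(h/3)·[y₀ + 4y₁ + 2y₂ + 4y₃ + y₄] = 0.333333·(71.313) = 23.7710.

23.7710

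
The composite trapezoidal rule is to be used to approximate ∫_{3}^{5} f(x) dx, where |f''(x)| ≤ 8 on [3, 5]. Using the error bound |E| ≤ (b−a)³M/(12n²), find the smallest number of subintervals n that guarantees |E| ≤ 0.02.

17

Need 64/(12n²) ≤ 0.02.
n² ≥ 64/(12·0.02) = 266.667 ⇒ n ≥ 16.3299, so the smallest n is 17.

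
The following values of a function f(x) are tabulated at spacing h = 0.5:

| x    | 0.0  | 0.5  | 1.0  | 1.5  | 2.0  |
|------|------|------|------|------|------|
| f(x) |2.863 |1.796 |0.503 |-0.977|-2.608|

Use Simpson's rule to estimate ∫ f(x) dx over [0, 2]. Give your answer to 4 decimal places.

0.7562

h = 0.5, n = 4.
(h/3)·[y₀ + 4y₁ + 2y₂ + 4y₃ + y₄] = 0.166667·(4.537) = 0.7562.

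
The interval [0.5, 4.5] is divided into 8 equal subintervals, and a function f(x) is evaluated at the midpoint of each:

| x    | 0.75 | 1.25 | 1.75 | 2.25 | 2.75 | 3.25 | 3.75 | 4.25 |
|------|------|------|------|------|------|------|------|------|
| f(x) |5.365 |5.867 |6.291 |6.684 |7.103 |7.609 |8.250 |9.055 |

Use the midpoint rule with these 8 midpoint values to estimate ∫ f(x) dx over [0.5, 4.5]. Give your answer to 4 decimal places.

28.1120

h = 0.5, n = 8.
h·[y(m₁) + y(m₂) + y(m₃) + y(m₄) + y(m₅) + y(m₆) + y(m₇) + y(m₈)] = 0.5·(56.224) = 28.1120.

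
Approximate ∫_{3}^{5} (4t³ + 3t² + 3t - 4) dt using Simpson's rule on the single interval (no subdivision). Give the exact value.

S = (b−a)/6 · [f(3) + 4f(4) + f(5)] = 0.333333·[140 + 4·312 + 586] = 658.

658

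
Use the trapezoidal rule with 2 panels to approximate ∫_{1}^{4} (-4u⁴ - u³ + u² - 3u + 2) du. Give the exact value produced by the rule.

-1071.9375

h = (4 − 1)/2 = 1.5.
Nodes u₀,…,u₂ = 1, 2.5, 4.
f(u) = -4u⁴ - u³ + u² - 3u + 2: f₀=-5, f₁=-171.125, f₂=-1082.
(h/2)·[f₀ + 2f₁ + f₂] = 0.75·(-1429.25) = -1071.9375.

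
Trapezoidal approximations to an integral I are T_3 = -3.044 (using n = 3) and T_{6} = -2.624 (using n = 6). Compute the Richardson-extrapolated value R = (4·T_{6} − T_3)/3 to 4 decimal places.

R = (4·T_{6} − T_3) / 3 = (4·(-2.624) − (-3.044))/3 = (-7.452)/3 = -2.4840.

-2.4840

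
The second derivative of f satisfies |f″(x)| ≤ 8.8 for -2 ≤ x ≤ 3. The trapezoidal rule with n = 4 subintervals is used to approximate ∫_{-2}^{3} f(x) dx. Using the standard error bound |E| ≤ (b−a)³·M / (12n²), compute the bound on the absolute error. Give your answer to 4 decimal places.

|E| ≤ (5)³·8.8 / (12·4²) = 1100/192 = 5.7292.

5.7292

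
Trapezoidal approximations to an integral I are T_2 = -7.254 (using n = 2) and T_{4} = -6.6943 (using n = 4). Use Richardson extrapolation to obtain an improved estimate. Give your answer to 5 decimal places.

R = (4·T_{4} − T_2) / 3 = (4·(-6.6943) − (-7.254))/3 = (-19.5232)/3 = -6.50773.

-6.50773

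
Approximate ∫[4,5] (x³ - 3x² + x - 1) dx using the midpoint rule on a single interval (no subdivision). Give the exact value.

M = (b−a)·f(4.5) = 1·(33.875) = 33.875.

33.875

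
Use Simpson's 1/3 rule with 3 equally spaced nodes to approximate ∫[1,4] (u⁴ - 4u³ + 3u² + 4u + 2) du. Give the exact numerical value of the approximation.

h = (4 − 1)/2 = 1.5.
Nodes u₀,…,u₂ = 1, 2.5, 4.
f(u) = u⁴ - 4u³ + 3u² + 4u + 2: f₀=6, f₁=7.3125, f₂=66.
(h/3)·[f₀ + 4f₁ + f₂] = 0.5·(101.25) = 50.625.

50.625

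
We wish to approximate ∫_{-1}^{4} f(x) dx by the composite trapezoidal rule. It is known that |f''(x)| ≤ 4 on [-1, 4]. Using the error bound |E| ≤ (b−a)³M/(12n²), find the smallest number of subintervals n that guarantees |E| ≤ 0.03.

38

Need 500/(12n²) ≤ 0.03.
n² ≥ 500/(12·0.03) = 1388.89 ⇒ n ≥ 37.2678, so the smallest n is 38.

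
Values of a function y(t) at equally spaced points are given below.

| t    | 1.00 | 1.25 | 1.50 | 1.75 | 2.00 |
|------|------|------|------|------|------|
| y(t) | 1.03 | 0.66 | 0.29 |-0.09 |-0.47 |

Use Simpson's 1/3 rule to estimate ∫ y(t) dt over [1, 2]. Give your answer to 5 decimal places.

0.28500

h = 0.25, n = 4.
(h/3)·[y₀ + 4y₁ + 2y₂ + 4y₃ + y₄] = 0.083333·(3.42) = 0.28500.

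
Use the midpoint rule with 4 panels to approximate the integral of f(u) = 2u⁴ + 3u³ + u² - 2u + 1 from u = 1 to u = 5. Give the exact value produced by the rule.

1688.5

h = (5 − 1)/4 = 1.
Midpoints m₁,…,m₄ = 1.5, 2.5, 3.5, 4.5.
f(m₁)=20.5, f(m₂)=127.25, f(m₃)=435, f(m₄)=1105.75.
h·[f(m₁) + f(m₂) + f(m₃) + f(m₄)] = 1·(1688.5) = 1688.5.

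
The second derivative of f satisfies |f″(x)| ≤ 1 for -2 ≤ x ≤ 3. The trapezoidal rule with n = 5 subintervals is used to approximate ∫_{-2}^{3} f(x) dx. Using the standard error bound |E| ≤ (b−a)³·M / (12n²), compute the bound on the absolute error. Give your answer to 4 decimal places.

0.4167

|E| ≤ (5)³·1 / (12·5²) = 125/300 = 0.4167.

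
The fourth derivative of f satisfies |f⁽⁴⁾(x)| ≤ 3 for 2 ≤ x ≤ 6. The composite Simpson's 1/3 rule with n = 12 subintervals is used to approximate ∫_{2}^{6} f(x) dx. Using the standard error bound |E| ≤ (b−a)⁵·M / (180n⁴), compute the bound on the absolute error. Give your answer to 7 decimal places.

|E| ≤ (4)⁵·3 / (180·12⁴) = 3072/3732480 = 0.0008230.

0.0008230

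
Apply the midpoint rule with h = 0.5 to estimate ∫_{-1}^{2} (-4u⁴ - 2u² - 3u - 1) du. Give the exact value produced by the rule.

h = (2 − (-1))/6 = 0.5.
Midpoints m₁,…,m₆ = -0.75, -0.25, 0.25, 0.75, 1.25, 1.75.
f(m₁)=-1.140625, f(m₂)=-0.390625, f(m₃)=-1.890625, f(m₄)=-5.640625, f(m₅)=-17.640625, f(m₆)=-49.890625.
h·[f(m₁) + f(m₂) + f(m₃) + f(m₄) + f(m₅) + f(m₆)] = 0.5·(-76.59375) = -38.296875.

-38.296875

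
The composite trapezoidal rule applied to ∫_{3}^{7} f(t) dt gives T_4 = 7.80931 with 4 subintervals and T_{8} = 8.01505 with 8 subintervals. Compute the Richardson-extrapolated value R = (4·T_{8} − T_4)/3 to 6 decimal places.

R = (4·T_{8} − T_4) / 3 = (4·8.01505 − 7.80931)/3 = (24.25089)/3 = 8.083630.

8.083630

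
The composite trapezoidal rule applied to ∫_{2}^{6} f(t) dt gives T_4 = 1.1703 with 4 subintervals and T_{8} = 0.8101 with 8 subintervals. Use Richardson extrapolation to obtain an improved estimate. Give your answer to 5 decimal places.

0.69003

R = (4·T_{8} − T_4) / 3 = (4·0.8101 − 1.1703)/3 = (2.0701)/3 = 0.69003.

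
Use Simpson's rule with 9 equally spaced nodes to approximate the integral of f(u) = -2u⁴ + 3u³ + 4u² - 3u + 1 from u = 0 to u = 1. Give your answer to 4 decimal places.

h = (1 − 0)/8 = 0.125.
Nodes u₀,…,u₈ = 0, 0.125, 0.25, 0.375, 0.5, 0.625, 0.75, 0.875, 1.
f(u) = -2u⁴ + 3u³ + 4u² - 3u + 1: f₀=1, f₁=0.69287109375, f₂=0.5390625, f₃=0.55615234375, f₄=0.75, f₅=1.11474609375, f₆=1.6328125, f₇=2.27490234375, f₈=3.
(h/3)·[f₀ + 4f₁ + 2f₂ + 4f₃ + 2f₄ + 4f₅ + 2f₆ + 4f₇ + f₈] = 0.041667·(28.3984375) = 1.1833.

1.1833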